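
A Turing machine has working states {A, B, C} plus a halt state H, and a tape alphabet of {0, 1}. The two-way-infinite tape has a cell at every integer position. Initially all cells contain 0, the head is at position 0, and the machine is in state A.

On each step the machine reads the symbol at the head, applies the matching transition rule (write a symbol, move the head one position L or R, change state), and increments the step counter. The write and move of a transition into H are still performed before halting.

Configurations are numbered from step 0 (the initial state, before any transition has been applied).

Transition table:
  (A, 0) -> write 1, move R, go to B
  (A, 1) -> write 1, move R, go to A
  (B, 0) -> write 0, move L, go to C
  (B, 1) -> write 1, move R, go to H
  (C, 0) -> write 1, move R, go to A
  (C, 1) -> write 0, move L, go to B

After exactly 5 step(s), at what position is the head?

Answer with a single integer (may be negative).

Answer: -1

Derivation:
Step 1: in state A at pos 0, read 0 -> (A,0)->write 1,move R,goto B. Now: state=B, head=1, tape[-1..2]=0100 (head:   ^)
Step 2: in state B at pos 1, read 0 -> (B,0)->write 0,move L,goto C. Now: state=C, head=0, tape[-1..2]=0100 (head:  ^)
Step 3: in state C at pos 0, read 1 -> (C,1)->write 0,move L,goto B. Now: state=B, head=-1, tape[-2..2]=00000 (head:  ^)
Step 4: in state B at pos -1, read 0 -> (B,0)->write 0,move L,goto C. Now: state=C, head=-2, tape[-3..2]=000000 (head:  ^)
Step 5: in state C at pos -2, read 0 -> (C,0)->write 1,move R,goto A. Now: state=A, head=-1, tape[-3..2]=010000 (head:   ^)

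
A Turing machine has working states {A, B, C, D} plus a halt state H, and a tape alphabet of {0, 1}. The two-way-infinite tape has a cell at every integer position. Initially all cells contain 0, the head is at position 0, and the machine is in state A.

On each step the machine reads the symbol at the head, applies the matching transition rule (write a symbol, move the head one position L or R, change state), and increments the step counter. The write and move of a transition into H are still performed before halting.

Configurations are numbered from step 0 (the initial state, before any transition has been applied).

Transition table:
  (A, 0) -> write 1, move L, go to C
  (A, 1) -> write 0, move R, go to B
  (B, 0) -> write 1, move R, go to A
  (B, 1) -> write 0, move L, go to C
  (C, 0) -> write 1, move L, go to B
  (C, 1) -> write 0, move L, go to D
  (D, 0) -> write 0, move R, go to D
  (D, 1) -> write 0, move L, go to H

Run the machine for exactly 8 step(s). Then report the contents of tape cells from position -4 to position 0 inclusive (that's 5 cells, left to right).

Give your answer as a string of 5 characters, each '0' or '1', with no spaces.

Answer: 01010

Derivation:
Step 1: in state A at pos 0, read 0 -> (A,0)->write 1,move L,goto C. Now: state=C, head=-1, tape[-2..1]=0010 (head:  ^)
Step 2: in state C at pos -1, read 0 -> (C,0)->write 1,move L,goto B. Now: state=B, head=-2, tape[-3..1]=00110 (head:  ^)
Step 3: in state B at pos -2, read 0 -> (B,0)->write 1,move R,goto A. Now: state=A, head=-1, tape[-3..1]=01110 (head:   ^)
Step 4: in state A at pos -1, read 1 -> (A,1)->write 0,move R,goto B. Now: state=B, head=0, tape[-3..1]=01010 (head:    ^)
Step 5: in state B at pos 0, read 1 -> (B,1)->write 0,move L,goto C. Now: state=C, head=-1, tape[-3..1]=01000 (head:   ^)
Step 6: in state C at pos -1, read 0 -> (C,0)->write 1,move L,goto B. Now: state=B, head=-2, tape[-3..1]=01100 (head:  ^)
Step 7: in state B at pos -2, read 1 -> (B,1)->write 0,move L,goto C. Now: state=C, head=-3, tape[-4..1]=000100 (head:  ^)
Step 8: in state C at pos -3, read 0 -> (C,0)->write 1,move L,goto B. Now: state=B, head=-4, tape[-5..1]=0010100 (head:  ^)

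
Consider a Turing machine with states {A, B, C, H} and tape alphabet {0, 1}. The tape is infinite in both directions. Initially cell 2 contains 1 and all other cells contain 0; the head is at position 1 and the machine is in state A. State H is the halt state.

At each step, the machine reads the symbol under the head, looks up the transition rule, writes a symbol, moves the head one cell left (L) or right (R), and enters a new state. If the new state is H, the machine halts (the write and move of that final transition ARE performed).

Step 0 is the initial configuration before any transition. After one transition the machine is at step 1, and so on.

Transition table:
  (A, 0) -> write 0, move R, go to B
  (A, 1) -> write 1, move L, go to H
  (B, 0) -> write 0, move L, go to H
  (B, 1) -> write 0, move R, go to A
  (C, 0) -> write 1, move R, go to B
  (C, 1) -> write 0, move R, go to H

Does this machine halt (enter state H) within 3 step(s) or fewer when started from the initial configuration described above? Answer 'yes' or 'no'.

Answer: no

Derivation:
Step 1: in state A at pos 1, read 0 -> (A,0)->write 0,move R,goto B. Now: state=B, head=2, tape[0..3]=0010 (head:   ^)
Step 2: in state B at pos 2, read 1 -> (B,1)->write 0,move R,goto A. Now: state=A, head=3, tape[0..4]=00000 (head:    ^)
Step 3: in state A at pos 3, read 0 -> (A,0)->write 0,move R,goto B. Now: state=B, head=4, tape[0..5]=000000 (head:     ^)
After 3 step(s): state = B (not H) -> not halted within 3 -> no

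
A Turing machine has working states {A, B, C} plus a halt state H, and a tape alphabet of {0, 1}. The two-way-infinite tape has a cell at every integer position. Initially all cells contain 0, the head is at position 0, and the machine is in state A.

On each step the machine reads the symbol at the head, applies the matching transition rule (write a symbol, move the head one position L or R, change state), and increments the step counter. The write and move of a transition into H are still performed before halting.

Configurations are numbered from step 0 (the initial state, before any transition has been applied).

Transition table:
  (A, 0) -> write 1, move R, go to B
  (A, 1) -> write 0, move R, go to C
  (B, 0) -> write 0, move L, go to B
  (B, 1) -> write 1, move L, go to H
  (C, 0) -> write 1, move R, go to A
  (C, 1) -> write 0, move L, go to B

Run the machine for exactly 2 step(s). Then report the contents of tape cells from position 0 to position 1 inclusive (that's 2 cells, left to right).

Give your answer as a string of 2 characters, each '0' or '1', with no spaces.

Answer: 10

Derivation:
Step 1: in state A at pos 0, read 0 -> (A,0)->write 1,move R,goto B. Now: state=B, head=1, tape[-1..2]=0100 (head:   ^)
Step 2: in state B at pos 1, read 0 -> (B,0)->write 0,move L,goto B. Now: state=B, head=0, tape[-1..2]=0100 (head:  ^)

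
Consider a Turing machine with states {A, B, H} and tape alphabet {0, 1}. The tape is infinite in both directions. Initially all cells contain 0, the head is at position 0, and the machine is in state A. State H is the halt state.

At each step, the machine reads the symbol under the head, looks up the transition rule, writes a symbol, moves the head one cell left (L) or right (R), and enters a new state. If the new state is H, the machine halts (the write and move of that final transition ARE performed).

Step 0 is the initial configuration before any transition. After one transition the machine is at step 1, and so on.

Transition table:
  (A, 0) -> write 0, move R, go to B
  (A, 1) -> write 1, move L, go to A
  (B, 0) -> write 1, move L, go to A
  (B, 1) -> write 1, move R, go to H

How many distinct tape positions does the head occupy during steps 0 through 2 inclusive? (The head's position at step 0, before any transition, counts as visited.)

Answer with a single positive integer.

Step 1: in state A at pos 0, read 0 -> (A,0)->write 0,move R,goto B. Now: state=B, head=1, tape[-1..2]=0000 (head:   ^)
Step 2: in state B at pos 1, read 0 -> (B,0)->write 1,move L,goto A. Now: state=A, head=0, tape[-1..2]=0010 (head:  ^)
Head positions at steps 0..2: starting at 0, distinct positions visited = {0, 1} -> 2 position(s)

Answer: 2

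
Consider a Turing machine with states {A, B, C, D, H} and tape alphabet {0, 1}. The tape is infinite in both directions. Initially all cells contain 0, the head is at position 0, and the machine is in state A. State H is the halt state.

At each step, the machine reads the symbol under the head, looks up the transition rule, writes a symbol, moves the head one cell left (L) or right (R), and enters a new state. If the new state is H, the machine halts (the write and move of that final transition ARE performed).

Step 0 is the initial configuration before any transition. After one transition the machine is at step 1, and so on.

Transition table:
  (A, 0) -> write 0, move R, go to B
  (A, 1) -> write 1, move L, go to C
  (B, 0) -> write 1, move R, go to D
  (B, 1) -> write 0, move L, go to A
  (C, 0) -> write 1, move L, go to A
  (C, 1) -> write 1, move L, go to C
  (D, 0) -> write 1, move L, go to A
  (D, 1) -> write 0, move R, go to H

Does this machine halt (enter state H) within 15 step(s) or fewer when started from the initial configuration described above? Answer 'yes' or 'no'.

Step 1: in state A at pos 0, read 0 -> (A,0)->write 0,move R,goto B. Now: state=B, head=1, tape[-1..2]=0000 (head:   ^)
Step 2: in state B at pos 1, read 0 -> (B,0)->write 1,move R,goto D. Now: state=D, head=2, tape[-1..3]=00100 (head:    ^)
Step 3: in state D at pos 2, read 0 -> (D,0)->write 1,move L,goto A. Now: state=A, head=1, tape[-1..3]=00110 (head:   ^)
Step 4: in state A at pos 1, read 1 -> (A,1)->write 1,move L,goto C. Now: state=C, head=0, tape[-1..3]=00110 (head:  ^)
Step 5: in state C at pos 0, read 0 -> (C,0)->write 1,move L,goto A. Now: state=A, head=-1, tape[-2..3]=001110 (head:  ^)
Step 6: in state A at pos -1, read 0 -> (A,0)->write 0,move R,goto B. Now: state=B, head=0, tape[-2..3]=001110 (head:   ^)
Step 7: in state B at pos 0, read 1 -> (B,1)->write 0,move L,goto A. Now: state=A, head=-1, tape[-2..3]=000110 (head:  ^)
Step 8: in state A at pos -1, read 0 -> (A,0)->write 0,move R,goto B. Now: state=B, head=0, tape[-2..3]=000110 (head:   ^)
Step 9: in state B at pos 0, read 0 -> (B,0)->write 1,move R,goto D. Now: state=D, head=1, tape[-2..3]=001110 (head:    ^)
Step 10: in state D at pos 1, read 1 -> (D,1)->write 0,move R,goto H. Now: state=H, head=2, tape[-2..3]=001010 (head:     ^)
State H reached at step 10; 10 <= 15 -> yes

Answer: yes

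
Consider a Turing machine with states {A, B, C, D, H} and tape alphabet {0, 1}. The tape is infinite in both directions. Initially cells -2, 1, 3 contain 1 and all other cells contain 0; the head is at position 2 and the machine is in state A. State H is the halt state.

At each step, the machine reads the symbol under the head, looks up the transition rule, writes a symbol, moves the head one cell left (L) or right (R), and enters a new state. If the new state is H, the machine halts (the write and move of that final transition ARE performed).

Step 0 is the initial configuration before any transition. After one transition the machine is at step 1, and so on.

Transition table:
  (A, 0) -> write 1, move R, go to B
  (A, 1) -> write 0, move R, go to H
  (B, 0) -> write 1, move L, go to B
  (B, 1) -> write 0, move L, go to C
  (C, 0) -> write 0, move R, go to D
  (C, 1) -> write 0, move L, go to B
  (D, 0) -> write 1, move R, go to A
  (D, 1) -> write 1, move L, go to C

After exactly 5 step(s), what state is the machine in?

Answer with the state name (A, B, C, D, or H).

Step 1: in state A at pos 2, read 0 -> (A,0)->write 1,move R,goto B. Now: state=B, head=3, tape[-3..4]=01001110 (head:       ^)
Step 2: in state B at pos 3, read 1 -> (B,1)->write 0,move L,goto C. Now: state=C, head=2, tape[-3..4]=01001100 (head:      ^)
Step 3: in state C at pos 2, read 1 -> (C,1)->write 0,move L,goto B. Now: state=B, head=1, tape[-3..4]=01001000 (head:     ^)
Step 4: in state B at pos 1, read 1 -> (B,1)->write 0,move L,goto C. Now: state=C, head=0, tape[-3..4]=01000000 (head:    ^)
Step 5: in state C at pos 0, read 0 -> (C,0)->write 0,move R,goto D. Now: state=D, head=1, tape[-3..4]=01000000 (head:     ^)

Answer: D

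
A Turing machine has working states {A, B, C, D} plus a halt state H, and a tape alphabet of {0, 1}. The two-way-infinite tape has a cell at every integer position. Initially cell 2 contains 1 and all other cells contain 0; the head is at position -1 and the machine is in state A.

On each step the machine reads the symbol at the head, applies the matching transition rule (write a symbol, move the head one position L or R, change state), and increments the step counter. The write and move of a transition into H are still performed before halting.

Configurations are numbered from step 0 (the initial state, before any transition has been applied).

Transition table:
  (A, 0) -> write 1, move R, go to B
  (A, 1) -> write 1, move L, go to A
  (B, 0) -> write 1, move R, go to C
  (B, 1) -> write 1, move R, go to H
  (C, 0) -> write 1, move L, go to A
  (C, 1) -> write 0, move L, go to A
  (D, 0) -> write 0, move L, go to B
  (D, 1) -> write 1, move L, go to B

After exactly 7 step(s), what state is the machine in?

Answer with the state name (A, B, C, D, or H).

Answer: H

Derivation:
Step 1: in state A at pos -1, read 0 -> (A,0)->write 1,move R,goto B. Now: state=B, head=0, tape[-2..3]=010010 (head:   ^)
Step 2: in state B at pos 0, read 0 -> (B,0)->write 1,move R,goto C. Now: state=C, head=1, tape[-2..3]=011010 (head:    ^)
Step 3: in state C at pos 1, read 0 -> (C,0)->write 1,move L,goto A. Now: state=A, head=0, tape[-2..3]=011110 (head:   ^)
Step 4: in state A at pos 0, read 1 -> (A,1)->write 1,move L,goto A. Now: state=A, head=-1, tape[-2..3]=011110 (head:  ^)
Step 5: in state A at pos -1, read 1 -> (A,1)->write 1,move L,goto A. Now: state=A, head=-2, tape[-3..3]=0011110 (head:  ^)
Step 6: in state A at pos -2, read 0 -> (A,0)->write 1,move R,goto B. Now: state=B, head=-1, tape[-3..3]=0111110 (head:   ^)
Step 7: in state B at pos -1, read 1 -> (B,1)->write 1,move R,goto H. Now: state=H, head=0, tape[-3..3]=0111110 (head:    ^)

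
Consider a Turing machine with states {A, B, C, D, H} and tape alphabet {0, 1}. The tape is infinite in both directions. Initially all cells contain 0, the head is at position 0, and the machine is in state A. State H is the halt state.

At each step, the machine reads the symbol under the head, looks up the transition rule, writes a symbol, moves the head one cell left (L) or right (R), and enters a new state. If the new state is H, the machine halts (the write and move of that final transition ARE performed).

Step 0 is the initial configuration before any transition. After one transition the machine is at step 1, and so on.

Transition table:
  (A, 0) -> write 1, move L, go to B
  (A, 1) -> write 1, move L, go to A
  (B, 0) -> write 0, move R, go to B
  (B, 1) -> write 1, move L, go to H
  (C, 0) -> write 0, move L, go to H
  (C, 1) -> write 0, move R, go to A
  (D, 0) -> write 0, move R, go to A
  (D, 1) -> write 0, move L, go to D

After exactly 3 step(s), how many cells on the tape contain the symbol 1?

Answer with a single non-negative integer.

Answer: 1

Derivation:
Step 1: in state A at pos 0, read 0 -> (A,0)->write 1,move L,goto B. Now: state=B, head=-1, tape[-2..1]=0010 (head:  ^)
Step 2: in state B at pos -1, read 0 -> (B,0)->write 0,move R,goto B. Now: state=B, head=0, tape[-2..1]=0010 (head:   ^)
Step 3: in state B at pos 0, read 1 -> (B,1)->write 1,move L,goto H. Now: state=H, head=-1, tape[-2..1]=0010 (head:  ^)
Cells containing 1 after step 3: {0} -> 1 cell(s)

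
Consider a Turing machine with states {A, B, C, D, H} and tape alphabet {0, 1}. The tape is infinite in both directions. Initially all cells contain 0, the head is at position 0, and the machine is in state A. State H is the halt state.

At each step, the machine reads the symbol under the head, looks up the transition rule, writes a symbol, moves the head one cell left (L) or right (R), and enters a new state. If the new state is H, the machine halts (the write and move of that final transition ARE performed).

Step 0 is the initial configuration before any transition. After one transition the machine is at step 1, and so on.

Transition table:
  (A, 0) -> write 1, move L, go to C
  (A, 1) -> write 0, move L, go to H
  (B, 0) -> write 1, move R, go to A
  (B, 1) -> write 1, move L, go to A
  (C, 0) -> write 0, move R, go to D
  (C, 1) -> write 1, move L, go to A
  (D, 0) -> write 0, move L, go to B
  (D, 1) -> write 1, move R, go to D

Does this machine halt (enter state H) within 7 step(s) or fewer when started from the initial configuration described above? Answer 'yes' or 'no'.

Answer: no

Derivation:
Step 1: in state A at pos 0, read 0 -> (A,0)->write 1,move L,goto C. Now: state=C, head=-1, tape[-2..1]=0010 (head:  ^)
Step 2: in state C at pos -1, read 0 -> (C,0)->write 0,move R,goto D. Now: state=D, head=0, tape[-2..1]=0010 (head:   ^)
Step 3: in state D at pos 0, read 1 -> (D,1)->write 1,move R,goto D. Now: state=D, head=1, tape[-2..2]=00100 (head:    ^)
Step 4: in state D at pos 1, read 0 -> (D,0)->write 0,move L,goto B. Now: state=B, head=0, tape[-2..2]=00100 (head:   ^)
Step 5: in state B at pos 0, read 1 -> (B,1)->write 1,move L,goto A. Now: state=A, head=-1, tape[-2..2]=00100 (head:  ^)
Step 6: in state A at pos -1, read 0 -> (A,0)->write 1,move L,goto C. Now: state=C, head=-2, tape[-3..2]=001100 (head:  ^)
Step 7: in state C at pos -2, read 0 -> (C,0)->write 0,move R,goto D. Now: state=D, head=-1, tape[-3..2]=001100 (head:   ^)
After 7 step(s): state = D (not H) -> not halted within 7 -> no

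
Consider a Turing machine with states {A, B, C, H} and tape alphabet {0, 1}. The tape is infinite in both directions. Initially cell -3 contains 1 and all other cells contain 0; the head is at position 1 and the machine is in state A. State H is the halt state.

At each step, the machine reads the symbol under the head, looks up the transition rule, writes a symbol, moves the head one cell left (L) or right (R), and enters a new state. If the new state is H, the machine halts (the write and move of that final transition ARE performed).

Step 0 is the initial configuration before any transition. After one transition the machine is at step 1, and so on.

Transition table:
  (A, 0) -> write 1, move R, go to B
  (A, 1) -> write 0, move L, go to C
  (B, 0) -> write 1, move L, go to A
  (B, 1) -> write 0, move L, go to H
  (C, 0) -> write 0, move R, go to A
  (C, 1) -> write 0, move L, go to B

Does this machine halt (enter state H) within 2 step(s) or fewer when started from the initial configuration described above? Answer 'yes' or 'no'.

Answer: no

Derivation:
Step 1: in state A at pos 1, read 0 -> (A,0)->write 1,move R,goto B. Now: state=B, head=2, tape[-4..3]=01000100 (head:       ^)
Step 2: in state B at pos 2, read 0 -> (B,0)->write 1,move L,goto A. Now: state=A, head=1, tape[-4..3]=01000110 (head:      ^)
After 2 step(s): state = A (not H) -> not halted within 2 -> no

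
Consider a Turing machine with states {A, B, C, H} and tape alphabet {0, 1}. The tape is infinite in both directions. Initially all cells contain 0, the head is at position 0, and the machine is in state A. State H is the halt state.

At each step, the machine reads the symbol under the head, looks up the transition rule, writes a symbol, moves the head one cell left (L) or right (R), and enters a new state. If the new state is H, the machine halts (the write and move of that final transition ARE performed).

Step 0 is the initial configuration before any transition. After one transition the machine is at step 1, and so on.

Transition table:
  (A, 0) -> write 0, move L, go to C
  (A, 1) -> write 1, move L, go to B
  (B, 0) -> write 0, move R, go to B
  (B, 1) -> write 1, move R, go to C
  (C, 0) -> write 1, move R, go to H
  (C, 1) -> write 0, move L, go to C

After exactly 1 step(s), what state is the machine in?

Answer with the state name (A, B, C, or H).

Step 1: in state A at pos 0, read 0 -> (A,0)->write 0,move L,goto C. Now: state=C, head=-1, tape[-2..1]=0000 (head:  ^)

Answer: C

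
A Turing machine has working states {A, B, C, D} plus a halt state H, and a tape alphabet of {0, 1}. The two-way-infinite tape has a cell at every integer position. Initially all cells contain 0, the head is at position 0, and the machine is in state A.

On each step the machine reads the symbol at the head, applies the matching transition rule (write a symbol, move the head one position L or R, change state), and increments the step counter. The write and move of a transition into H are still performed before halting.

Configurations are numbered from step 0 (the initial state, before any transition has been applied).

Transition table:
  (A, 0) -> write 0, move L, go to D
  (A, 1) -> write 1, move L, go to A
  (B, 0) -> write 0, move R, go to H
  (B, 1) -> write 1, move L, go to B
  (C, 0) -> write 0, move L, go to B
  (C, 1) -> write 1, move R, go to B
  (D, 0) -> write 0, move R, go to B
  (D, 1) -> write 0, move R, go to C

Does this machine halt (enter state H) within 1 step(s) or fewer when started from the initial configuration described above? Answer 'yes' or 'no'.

Answer: no

Derivation:
Step 1: in state A at pos 0, read 0 -> (A,0)->write 0,move L,goto D. Now: state=D, head=-1, tape[-2..1]=0000 (head:  ^)
After 1 step(s): state = D (not H) -> not halted within 1 -> no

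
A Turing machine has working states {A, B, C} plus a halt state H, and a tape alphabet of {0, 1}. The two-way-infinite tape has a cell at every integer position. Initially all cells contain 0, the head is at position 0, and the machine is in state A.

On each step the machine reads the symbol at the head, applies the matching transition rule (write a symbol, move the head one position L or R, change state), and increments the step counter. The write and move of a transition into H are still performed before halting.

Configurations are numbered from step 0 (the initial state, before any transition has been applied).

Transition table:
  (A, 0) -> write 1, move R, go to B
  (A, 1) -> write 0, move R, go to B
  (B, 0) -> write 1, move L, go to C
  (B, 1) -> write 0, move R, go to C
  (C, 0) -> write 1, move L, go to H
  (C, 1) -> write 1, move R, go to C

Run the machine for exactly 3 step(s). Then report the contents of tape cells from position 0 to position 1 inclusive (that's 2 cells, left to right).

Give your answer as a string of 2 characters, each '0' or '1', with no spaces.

Answer: 11

Derivation:
Step 1: in state A at pos 0, read 0 -> (A,0)->write 1,move R,goto B. Now: state=B, head=1, tape[-1..2]=0100 (head:   ^)
Step 2: in state B at pos 1, read 0 -> (B,0)->write 1,move L,goto C. Now: state=C, head=0, tape[-1..2]=0110 (head:  ^)
Step 3: in state C at pos 0, read 1 -> (C,1)->write 1,move R,goto C. Now: state=C, head=1, tape[-1..2]=0110 (head:   ^)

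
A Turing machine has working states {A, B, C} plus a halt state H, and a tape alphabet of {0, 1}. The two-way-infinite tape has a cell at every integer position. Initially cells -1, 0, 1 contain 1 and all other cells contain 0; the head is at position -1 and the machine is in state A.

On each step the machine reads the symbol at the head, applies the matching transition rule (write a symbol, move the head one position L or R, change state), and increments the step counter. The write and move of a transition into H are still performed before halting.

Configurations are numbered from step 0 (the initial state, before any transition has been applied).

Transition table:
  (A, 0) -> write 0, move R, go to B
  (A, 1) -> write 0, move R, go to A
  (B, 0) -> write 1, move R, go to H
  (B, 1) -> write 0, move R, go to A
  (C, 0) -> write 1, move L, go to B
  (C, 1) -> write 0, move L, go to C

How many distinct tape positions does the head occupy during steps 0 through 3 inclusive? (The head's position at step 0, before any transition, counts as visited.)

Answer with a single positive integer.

Step 1: in state A at pos -1, read 1 -> (A,1)->write 0,move R,goto A. Now: state=A, head=0, tape[-2..2]=00110 (head:   ^)
Step 2: in state A at pos 0, read 1 -> (A,1)->write 0,move R,goto A. Now: state=A, head=1, tape[-2..2]=00010 (head:    ^)
Step 3: in state A at pos 1, read 1 -> (A,1)->write 0,move R,goto A. Now: state=A, head=2, tape[-2..3]=000000 (head:     ^)
Head positions at steps 0..3: starting at -1, distinct positions visited = {-1, 0, 1, 2} -> 4 position(s)

Answer: 4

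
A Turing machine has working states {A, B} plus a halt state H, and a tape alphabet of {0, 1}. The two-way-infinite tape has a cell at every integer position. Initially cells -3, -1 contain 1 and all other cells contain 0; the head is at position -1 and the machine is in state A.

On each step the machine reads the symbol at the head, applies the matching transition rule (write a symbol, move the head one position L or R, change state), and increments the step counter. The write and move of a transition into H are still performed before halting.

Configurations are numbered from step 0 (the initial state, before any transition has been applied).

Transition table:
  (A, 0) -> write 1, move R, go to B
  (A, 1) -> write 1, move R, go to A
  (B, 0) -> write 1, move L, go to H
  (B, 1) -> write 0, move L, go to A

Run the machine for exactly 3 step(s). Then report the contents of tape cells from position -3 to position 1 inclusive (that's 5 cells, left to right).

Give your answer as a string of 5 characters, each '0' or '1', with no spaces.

Step 1: in state A at pos -1, read 1 -> (A,1)->write 1,move R,goto A. Now: state=A, head=0, tape[-4..1]=010100 (head:     ^)
Step 2: in state A at pos 0, read 0 -> (A,0)->write 1,move R,goto B. Now: state=B, head=1, tape[-4..2]=0101100 (head:      ^)
Step 3: in state B at pos 1, read 0 -> (B,0)->write 1,move L,goto H. Now: state=H, head=0, tape[-4..2]=0101110 (head:     ^)

Answer: 10111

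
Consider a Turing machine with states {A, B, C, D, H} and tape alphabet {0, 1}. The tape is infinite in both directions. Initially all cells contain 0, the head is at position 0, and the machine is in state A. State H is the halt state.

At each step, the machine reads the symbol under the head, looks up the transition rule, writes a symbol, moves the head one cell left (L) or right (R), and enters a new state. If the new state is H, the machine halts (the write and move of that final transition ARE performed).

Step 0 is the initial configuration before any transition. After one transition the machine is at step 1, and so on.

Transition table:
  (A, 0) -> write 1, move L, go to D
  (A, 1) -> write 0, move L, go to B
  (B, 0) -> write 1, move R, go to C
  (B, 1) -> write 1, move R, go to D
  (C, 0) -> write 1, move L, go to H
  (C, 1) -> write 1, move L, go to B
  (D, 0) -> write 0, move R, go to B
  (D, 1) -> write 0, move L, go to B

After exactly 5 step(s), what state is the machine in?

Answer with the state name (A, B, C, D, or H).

Step 1: in state A at pos 0, read 0 -> (A,0)->write 1,move L,goto D. Now: state=D, head=-1, tape[-2..1]=0010 (head:  ^)
Step 2: in state D at pos -1, read 0 -> (D,0)->write 0,move R,goto B. Now: state=B, head=0, tape[-2..1]=0010 (head:   ^)
Step 3: in state B at pos 0, read 1 -> (B,1)->write 1,move R,goto D. Now: state=D, head=1, tape[-2..2]=00100 (head:    ^)
Step 4: in state D at pos 1, read 0 -> (D,0)->write 0,move R,goto B. Now: state=B, head=2, tape[-2..3]=001000 (head:     ^)
Step 5: in state B at pos 2, read 0 -> (B,0)->write 1,move R,goto C. Now: state=C, head=3, tape[-2..4]=0010100 (head:      ^)

Answer: C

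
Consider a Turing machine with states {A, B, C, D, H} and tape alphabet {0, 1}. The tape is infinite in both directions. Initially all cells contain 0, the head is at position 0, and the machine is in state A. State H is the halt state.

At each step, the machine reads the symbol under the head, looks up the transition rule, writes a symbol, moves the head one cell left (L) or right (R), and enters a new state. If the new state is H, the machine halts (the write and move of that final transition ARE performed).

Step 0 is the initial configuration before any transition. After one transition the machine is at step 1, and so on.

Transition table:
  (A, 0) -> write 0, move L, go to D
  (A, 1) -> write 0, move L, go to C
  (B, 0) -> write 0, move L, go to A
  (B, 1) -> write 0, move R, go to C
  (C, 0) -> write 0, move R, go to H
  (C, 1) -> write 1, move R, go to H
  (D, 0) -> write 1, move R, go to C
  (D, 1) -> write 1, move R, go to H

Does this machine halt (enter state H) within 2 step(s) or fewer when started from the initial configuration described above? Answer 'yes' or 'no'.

Answer: no

Derivation:
Step 1: in state A at pos 0, read 0 -> (A,0)->write 0,move L,goto D. Now: state=D, head=-1, tape[-2..1]=0000 (head:  ^)
Step 2: in state D at pos -1, read 0 -> (D,0)->write 1,move R,goto C. Now: state=C, head=0, tape[-2..1]=0100 (head:   ^)
After 2 step(s): state = C (not H) -> not halted within 2 -> no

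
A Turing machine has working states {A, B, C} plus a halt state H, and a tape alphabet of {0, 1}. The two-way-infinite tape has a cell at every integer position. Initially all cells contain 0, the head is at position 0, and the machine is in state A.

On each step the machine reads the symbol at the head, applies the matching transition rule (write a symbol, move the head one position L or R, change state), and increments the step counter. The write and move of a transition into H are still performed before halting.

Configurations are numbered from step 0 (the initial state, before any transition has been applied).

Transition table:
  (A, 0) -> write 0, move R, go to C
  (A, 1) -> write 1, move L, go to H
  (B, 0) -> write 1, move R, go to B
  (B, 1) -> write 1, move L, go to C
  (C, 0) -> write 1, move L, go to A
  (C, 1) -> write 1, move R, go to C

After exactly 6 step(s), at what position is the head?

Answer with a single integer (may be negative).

Answer: 0

Derivation:
Step 1: in state A at pos 0, read 0 -> (A,0)->write 0,move R,goto C. Now: state=C, head=1, tape[-1..2]=0000 (head:   ^)
Step 2: in state C at pos 1, read 0 -> (C,0)->write 1,move L,goto A. Now: state=A, head=0, tape[-1..2]=0010 (head:  ^)
Step 3: in state A at pos 0, read 0 -> (A,0)->write 0,move R,goto C. Now: state=C, head=1, tape[-1..2]=0010 (head:   ^)
Step 4: in state C at pos 1, read 1 -> (C,1)->write 1,move R,goto C. Now: state=C, head=2, tape[-1..3]=00100 (head:    ^)
Step 5: in state C at pos 2, read 0 -> (C,0)->write 1,move L,goto A. Now: state=A, head=1, tape[-1..3]=00110 (head:   ^)
Step 6: in state A at pos 1, read 1 -> (A,1)->write 1,move L,goto H. Now: state=H, head=0, tape[-1..3]=00110 (head:  ^)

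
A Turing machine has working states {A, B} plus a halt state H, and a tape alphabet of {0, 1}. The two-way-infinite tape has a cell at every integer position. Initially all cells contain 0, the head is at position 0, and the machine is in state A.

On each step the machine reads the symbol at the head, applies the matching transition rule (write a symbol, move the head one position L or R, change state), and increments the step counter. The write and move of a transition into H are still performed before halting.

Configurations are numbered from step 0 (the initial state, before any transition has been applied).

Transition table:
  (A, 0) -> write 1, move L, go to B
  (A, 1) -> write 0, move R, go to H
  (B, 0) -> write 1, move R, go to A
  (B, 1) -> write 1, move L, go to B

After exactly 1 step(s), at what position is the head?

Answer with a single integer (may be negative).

Answer: -1

Derivation:
Step 1: in state A at pos 0, read 0 -> (A,0)->write 1,move L,goto B. Now: state=B, head=-1, tape[-2..1]=0010 (head:  ^)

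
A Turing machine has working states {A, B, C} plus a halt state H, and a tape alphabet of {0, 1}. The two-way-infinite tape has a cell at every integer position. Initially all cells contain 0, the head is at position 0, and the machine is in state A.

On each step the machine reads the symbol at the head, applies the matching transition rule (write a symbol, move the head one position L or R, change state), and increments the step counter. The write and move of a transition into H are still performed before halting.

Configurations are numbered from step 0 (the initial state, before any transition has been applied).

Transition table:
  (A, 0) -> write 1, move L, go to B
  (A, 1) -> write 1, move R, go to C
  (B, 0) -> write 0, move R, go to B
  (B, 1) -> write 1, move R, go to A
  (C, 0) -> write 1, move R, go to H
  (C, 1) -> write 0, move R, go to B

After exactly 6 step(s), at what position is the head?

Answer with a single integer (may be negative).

Step 1: in state A at pos 0, read 0 -> (A,0)->write 1,move L,goto B. Now: state=B, head=-1, tape[-2..1]=0010 (head:  ^)
Step 2: in state B at pos -1, read 0 -> (B,0)->write 0,move R,goto B. Now: state=B, head=0, tape[-2..1]=0010 (head:   ^)
Step 3: in state B at pos 0, read 1 -> (B,1)->write 1,move R,goto A. Now: state=A, head=1, tape[-2..2]=00100 (head:    ^)
Step 4: in state A at pos 1, read 0 -> (A,0)->write 1,move L,goto B. Now: state=B, head=0, tape[-2..2]=00110 (head:   ^)
Step 5: in state B at pos 0, read 1 -> (B,1)->write 1,move R,goto A. Now: state=A, head=1, tape[-2..2]=00110 (head:    ^)
Step 6: in state A at pos 1, read 1 -> (A,1)->write 1,move R,goto C. Now: state=C, head=2, tape[-2..3]=001100 (head:     ^)

Answer: 2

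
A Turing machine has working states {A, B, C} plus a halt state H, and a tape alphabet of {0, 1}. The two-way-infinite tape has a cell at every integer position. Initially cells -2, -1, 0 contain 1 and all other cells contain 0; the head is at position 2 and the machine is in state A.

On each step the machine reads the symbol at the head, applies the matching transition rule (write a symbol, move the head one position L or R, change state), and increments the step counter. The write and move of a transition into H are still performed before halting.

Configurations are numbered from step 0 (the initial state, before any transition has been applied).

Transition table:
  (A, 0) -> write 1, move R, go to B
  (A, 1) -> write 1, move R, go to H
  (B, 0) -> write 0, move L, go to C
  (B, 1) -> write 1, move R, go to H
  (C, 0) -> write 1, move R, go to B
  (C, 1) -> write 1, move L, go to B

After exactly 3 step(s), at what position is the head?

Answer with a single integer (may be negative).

Answer: 1

Derivation:
Step 1: in state A at pos 2, read 0 -> (A,0)->write 1,move R,goto B. Now: state=B, head=3, tape[-3..4]=01110100 (head:       ^)
Step 2: in state B at pos 3, read 0 -> (B,0)->write 0,move L,goto C. Now: state=C, head=2, tape[-3..4]=01110100 (head:      ^)
Step 3: in state C at pos 2, read 1 -> (C,1)->write 1,move L,goto B. Now: state=B, head=1, tape[-3..4]=01110100 (head:     ^)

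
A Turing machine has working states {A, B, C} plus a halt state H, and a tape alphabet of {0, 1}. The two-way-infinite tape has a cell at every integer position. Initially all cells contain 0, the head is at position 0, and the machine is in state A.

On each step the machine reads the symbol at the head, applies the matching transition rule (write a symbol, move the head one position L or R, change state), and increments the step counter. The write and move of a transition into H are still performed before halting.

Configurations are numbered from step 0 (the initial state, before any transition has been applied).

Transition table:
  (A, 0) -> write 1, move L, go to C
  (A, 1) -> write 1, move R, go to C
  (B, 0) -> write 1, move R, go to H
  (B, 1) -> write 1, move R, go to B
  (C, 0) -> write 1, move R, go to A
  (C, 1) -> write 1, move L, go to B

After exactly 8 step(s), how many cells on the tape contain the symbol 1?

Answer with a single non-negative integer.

Answer: 4

Derivation:
Step 1: in state A at pos 0, read 0 -> (A,0)->write 1,move L,goto C. Now: state=C, head=-1, tape[-2..1]=0010 (head:  ^)
Step 2: in state C at pos -1, read 0 -> (C,0)->write 1,move R,goto A. Now: state=A, head=0, tape[-2..1]=0110 (head:   ^)
Step 3: in state A at pos 0, read 1 -> (A,1)->write 1,move R,goto C. Now: state=C, head=1, tape[-2..2]=01100 (head:    ^)
Step 4: in state C at pos 1, read 0 -> (C,0)->write 1,move R,goto A. Now: state=A, head=2, tape[-2..3]=011100 (head:     ^)
Step 5: in state A at pos 2, read 0 -> (A,0)->write 1,move L,goto C. Now: state=C, head=1, tape[-2..3]=011110 (head:    ^)
Step 6: in state C at pos 1, read 1 -> (C,1)->write 1,move L,goto B. Now: state=B, head=0, tape[-2..3]=011110 (head:   ^)
Step 7: in state B at pos 0, read 1 -> (B,1)->write 1,move R,goto B. Now: state=B, head=1, tape[-2..3]=011110 (head:    ^)
Step 8: in state B at pos 1, read 1 -> (B,1)->write 1,move R,goto B. Now: state=B, head=2, tape[-2..3]=011110 (head:     ^)
Cells containing 1 after step 8: {-1, 0, 1, 2} -> 4 cell(s)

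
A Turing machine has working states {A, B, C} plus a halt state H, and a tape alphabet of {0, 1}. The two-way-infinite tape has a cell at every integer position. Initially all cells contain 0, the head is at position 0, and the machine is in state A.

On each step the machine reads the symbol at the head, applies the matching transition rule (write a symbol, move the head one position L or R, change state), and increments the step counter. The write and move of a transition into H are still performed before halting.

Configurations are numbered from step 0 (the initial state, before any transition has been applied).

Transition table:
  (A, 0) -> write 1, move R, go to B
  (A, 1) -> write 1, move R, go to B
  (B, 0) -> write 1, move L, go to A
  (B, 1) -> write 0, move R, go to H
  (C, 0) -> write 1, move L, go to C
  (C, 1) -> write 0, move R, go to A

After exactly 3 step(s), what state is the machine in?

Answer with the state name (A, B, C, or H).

Step 1: in state A at pos 0, read 0 -> (A,0)->write 1,move R,goto B. Now: state=B, head=1, tape[-1..2]=0100 (head:   ^)
Step 2: in state B at pos 1, read 0 -> (B,0)->write 1,move L,goto A. Now: state=A, head=0, tape[-1..2]=0110 (head:  ^)
Step 3: in state A at pos 0, read 1 -> (A,1)->write 1,move R,goto B. Now: state=B, head=1, tape[-1..2]=0110 (head:   ^)

Answer: B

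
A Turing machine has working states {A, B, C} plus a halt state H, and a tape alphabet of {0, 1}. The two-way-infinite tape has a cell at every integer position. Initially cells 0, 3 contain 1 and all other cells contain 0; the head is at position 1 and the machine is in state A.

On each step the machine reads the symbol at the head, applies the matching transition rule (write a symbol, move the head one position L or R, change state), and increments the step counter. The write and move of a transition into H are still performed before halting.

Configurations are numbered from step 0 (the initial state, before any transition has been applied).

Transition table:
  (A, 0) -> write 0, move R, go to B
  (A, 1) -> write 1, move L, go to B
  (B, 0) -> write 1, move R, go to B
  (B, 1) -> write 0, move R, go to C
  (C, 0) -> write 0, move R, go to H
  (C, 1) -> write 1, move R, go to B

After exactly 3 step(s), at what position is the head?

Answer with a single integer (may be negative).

Answer: 4

Derivation:
Step 1: in state A at pos 1, read 0 -> (A,0)->write 0,move R,goto B. Now: state=B, head=2, tape[-1..4]=010010 (head:    ^)
Step 2: in state B at pos 2, read 0 -> (B,0)->write 1,move R,goto B. Now: state=B, head=3, tape[-1..4]=010110 (head:     ^)
Step 3: in state B at pos 3, read 1 -> (B,1)->write 0,move R,goto C. Now: state=C, head=4, tape[-1..5]=0101000 (head:      ^)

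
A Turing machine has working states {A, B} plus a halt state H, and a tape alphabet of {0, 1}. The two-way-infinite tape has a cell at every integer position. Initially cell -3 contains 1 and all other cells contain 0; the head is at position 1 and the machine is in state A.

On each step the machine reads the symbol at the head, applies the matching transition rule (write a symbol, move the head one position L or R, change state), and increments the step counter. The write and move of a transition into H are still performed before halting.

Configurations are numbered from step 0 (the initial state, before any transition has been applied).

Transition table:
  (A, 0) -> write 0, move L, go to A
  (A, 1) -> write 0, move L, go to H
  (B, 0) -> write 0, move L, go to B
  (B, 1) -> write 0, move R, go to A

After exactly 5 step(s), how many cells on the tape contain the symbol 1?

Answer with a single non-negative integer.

Step 1: in state A at pos 1, read 0 -> (A,0)->write 0,move L,goto A. Now: state=A, head=0, tape[-4..2]=0100000 (head:     ^)
Step 2: in state A at pos 0, read 0 -> (A,0)->write 0,move L,goto A. Now: state=A, head=-1, tape[-4..2]=0100000 (head:    ^)
Step 3: in state A at pos -1, read 0 -> (A,0)->write 0,move L,goto A. Now: state=A, head=-2, tape[-4..2]=0100000 (head:   ^)
Step 4: in state A at pos -2, read 0 -> (A,0)->write 0,move L,goto A. Now: state=A, head=-3, tape[-4..2]=0100000 (head:  ^)
Step 5: in state A at pos -3, read 1 -> (A,1)->write 0,move L,goto H. Now: state=H, head=-4, tape[-5..2]=00000000 (head:  ^)
No cell contains 1 after step 5 -> 0 cell(s)

Answer: 0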